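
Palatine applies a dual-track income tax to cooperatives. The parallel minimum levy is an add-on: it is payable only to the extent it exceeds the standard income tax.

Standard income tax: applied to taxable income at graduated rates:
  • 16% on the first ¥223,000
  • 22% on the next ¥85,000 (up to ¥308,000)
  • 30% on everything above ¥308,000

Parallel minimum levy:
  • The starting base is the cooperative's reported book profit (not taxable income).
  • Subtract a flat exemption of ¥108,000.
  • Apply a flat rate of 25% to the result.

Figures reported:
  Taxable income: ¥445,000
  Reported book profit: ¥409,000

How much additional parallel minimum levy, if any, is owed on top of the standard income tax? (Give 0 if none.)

¥0

Parallel minimum levy:
  Base (reported book profit): ¥409,000
  Less exemption ¥108,000 → base ¥301,000
  ¥301,000 × 25% = ¥75,250

Standard income tax:
  ¥223,000 × 16% = ¥35,680
  ¥85,000 × 22% = ¥18,700
  ¥137,000 × 30% = ¥41,100
  → ¥95,480

¥75,250 ≤ ¥95,480, so no add-on is due.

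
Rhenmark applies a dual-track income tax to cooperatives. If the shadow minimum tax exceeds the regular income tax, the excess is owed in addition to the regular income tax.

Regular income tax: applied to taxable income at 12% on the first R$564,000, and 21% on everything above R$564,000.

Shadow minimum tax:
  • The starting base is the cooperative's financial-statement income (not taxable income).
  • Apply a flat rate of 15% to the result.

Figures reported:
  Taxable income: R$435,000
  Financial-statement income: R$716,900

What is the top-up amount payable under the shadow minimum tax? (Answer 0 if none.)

Regular income tax:
  R$435,000 × 12% = R$52,200

Shadow minimum tax:
  Base (financial-statement income): R$716,900
  R$716,900 × 15% = R$107,535

Excess of shadow minimum tax over regular income tax: R$107,535 − R$52,200 = R$55,335.

R$55,335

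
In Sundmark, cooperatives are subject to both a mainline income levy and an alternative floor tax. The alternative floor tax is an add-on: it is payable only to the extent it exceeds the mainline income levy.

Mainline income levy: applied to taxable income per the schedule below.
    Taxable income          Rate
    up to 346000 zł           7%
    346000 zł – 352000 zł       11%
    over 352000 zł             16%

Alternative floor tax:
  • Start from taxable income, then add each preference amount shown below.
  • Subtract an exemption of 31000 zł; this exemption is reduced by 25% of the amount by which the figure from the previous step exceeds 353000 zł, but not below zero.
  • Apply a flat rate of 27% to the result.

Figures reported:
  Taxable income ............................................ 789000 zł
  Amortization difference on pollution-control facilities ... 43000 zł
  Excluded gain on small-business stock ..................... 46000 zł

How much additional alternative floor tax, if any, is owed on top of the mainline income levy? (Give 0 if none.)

Alternative floor tax:
  Adjusted income: 789000 zł + 43000 zł + 46000 zł = 878000 zł
  Exemption: 25% × (878000 zł − 353000 zł) = 131250 zł ≥ 31000 zł, so the exemption is fully phased out
  Base: 878000 zł − 0 zł = 878000 zł
  878000 zł × 27% = 237060 zł

Mainline income levy:
  346000 zł × 7% = 24220 zł
  6000 zł × 11% = 660 zł
  437000 zł × 16% = 69920 zł
  → 94800 zł

Excess of alternative floor tax over mainline income levy: 237060 zł − 94800 zł = 142260 zł.

142260 zł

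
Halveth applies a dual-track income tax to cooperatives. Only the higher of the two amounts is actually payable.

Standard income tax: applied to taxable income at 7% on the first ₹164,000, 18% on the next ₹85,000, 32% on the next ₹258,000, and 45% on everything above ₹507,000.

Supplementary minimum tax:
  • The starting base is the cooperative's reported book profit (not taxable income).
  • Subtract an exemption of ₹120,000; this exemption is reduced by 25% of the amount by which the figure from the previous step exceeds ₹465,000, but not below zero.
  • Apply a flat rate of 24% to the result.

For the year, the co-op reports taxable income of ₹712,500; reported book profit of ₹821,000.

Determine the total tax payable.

Supplementary minimum tax:
  Base (reported book profit): ₹821,000
  Exemption: ₹120,000 − 25% × (₹821,000 − ₹465,000) = ₹120,000 − ₹89,000 = ₹31,000
  Base: ₹821,000 − ₹31,000 = ₹790,000
  ₹790,000 × 24% = ₹189,600

Standard income tax:
  ₹164,000 × 7% = ₹11,480
  ₹85,000 × 18% = ₹15,300
  ₹258,000 × 32% = ₹82,560
  ₹205,500 × 45% = ₹92,475
  → ₹201,815

₹201,815 > ₹189,600, so the standard income tax governs.

₹201,815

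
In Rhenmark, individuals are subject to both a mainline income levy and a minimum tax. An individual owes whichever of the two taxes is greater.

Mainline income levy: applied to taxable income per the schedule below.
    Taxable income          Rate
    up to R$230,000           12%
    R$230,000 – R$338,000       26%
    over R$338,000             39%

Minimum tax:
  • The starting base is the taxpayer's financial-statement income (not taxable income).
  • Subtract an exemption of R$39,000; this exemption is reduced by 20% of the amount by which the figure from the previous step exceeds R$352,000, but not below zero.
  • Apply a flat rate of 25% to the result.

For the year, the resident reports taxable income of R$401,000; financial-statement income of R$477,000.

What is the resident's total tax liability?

R$115,750

Mainline income levy:
  R$230,000 × 12% = R$27,600
  R$108,000 × 26% = R$28,080
  R$63,000 × 39% = R$24,570
  → R$80,250

Minimum tax:
  Base (financial-statement income): R$477,000
  Exemption: R$39,000 − 20% × (R$477,000 − R$352,000) = R$39,000 − R$25,000 = R$14,000
  Base: R$477,000 − R$14,000 = R$463,000
  R$463,000 × 25% = R$115,750

R$115,750 > R$80,250, so the minimum tax is the binding amount.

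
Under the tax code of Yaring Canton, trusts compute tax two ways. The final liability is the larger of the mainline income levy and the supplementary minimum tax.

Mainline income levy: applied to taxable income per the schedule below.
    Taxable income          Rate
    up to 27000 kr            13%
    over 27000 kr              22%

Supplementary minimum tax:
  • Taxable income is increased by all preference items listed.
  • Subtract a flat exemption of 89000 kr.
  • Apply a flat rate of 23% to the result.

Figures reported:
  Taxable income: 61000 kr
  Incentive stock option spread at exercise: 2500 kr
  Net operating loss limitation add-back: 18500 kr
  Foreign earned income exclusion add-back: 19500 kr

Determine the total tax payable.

Mainline income levy:
  27000 kr × 13% = 3510 kr
  34000 kr × 22% = 7480 kr
  → 10990 kr

Supplementary minimum tax:
  Adjusted income: 61000 kr + 2500 kr + 18500 kr + 19500 kr = 101500 kr
  Less exemption 89000 kr → base 12500 kr
  12500 kr × 23% = 2875 kr

10990 kr > 2875 kr, so the mainline income levy governs.

10990 kr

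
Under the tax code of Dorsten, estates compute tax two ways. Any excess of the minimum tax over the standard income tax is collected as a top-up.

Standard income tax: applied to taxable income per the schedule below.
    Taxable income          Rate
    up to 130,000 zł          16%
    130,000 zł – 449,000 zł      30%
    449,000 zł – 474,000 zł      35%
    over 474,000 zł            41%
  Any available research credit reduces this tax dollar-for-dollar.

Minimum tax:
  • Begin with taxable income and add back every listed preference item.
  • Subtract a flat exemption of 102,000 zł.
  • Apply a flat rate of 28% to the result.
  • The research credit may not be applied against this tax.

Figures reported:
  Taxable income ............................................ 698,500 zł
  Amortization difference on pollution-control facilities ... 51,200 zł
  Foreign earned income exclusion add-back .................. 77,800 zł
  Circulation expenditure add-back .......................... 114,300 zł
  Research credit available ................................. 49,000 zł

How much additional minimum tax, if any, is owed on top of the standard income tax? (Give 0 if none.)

Minimum tax:
  Adjusted income: 698,500 zł + 51,200 zł + 77,800 zł + 114,300 zł = 941,800 zł
  Less exemption 102,000 zł → base 839,800 zł
  839,800 zł × 28% = 235,144 zł

Standard income tax:
  130,000 zł × 16% = 20,800 zł
  319,000 zł × 30% = 95,700 zł
  25,000 zł × 35% = 8,750 zł
  224,500 zł × 41% = 92,045 zł
  → 217,295 zł
  Less research credit 49,000 zł → 168,295 zł

Excess of minimum tax over standard income tax: 235,144 zł − 168,295 zł = 66,849 zł.

66,849 zł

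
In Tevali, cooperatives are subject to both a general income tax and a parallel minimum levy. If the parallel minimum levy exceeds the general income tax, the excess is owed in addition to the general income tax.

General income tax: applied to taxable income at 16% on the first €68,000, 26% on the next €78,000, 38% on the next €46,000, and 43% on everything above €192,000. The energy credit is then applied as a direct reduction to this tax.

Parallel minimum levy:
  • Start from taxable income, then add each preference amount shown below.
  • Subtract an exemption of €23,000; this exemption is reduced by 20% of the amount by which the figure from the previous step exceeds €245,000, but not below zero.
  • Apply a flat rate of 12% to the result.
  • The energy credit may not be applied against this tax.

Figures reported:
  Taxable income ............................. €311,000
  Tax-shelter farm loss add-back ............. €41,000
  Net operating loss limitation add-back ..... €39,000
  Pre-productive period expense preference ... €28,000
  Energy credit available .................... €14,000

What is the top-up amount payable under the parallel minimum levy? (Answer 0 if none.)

Parallel minimum levy:
  Adjusted income: €311,000 + €41,000 + €39,000 + €28,000 = €419,000
  Exemption: 20% × (€419,000 − €245,000) = €34,800 ≥ €23,000, so the exemption is fully phased out
  Base: €419,000 − €0 = €419,000
  €419,000 × 12% = €50,280

General income tax:
  €68,000 × 16% = €10,880
  €78,000 × 26% = €20,280
  €46,000 × 38% = €17,480
  €119,000 × 43% = €51,170
  → €99,810
  Less energy credit €14,000 → €85,810

€50,280 ≤ €85,810, so no add-on is due.

€0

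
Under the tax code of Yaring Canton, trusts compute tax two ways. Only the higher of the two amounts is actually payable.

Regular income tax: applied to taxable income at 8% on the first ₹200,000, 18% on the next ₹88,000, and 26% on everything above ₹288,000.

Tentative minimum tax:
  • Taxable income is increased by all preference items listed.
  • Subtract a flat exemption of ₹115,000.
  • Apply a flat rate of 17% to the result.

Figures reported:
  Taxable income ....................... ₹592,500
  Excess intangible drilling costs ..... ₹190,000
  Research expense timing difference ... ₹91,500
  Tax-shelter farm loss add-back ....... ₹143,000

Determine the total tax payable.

Tentative minimum tax:
  Adjusted income: ₹592,500 + ₹190,000 + ₹91,500 + ₹143,000 = ₹1,017,000
  Less exemption ₹115,000 → base ₹902,000
  ₹902,000 × 17% = ₹153,340

Regular income tax:
  ₹200,000 × 8% = ₹16,000
  ₹88,000 × 18% = ₹15,840
  ₹304,500 × 26% = ₹79,170
  → ₹111,010

₹153,340 > ₹111,010, so the tentative minimum tax is the binding amount.

₹153,340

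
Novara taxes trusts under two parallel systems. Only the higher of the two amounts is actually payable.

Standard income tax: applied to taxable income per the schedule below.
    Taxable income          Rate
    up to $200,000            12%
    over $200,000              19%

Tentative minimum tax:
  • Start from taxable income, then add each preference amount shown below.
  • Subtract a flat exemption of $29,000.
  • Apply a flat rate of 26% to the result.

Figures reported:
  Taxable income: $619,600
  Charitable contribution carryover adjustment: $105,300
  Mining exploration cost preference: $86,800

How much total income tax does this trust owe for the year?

$203,502

Standard income tax:
  $200,000 × 12% = $24,000
  $419,600 × 19% = $79,724
  → $103,724

Tentative minimum tax:
  Adjusted income: $619,600 + $105,300 + $86,800 = $811,700
  Less exemption $29,000 → base $782,700
  $782,700 × 26% = $203,502

$203,502 > $103,724, so the tentative minimum tax is the binding amount.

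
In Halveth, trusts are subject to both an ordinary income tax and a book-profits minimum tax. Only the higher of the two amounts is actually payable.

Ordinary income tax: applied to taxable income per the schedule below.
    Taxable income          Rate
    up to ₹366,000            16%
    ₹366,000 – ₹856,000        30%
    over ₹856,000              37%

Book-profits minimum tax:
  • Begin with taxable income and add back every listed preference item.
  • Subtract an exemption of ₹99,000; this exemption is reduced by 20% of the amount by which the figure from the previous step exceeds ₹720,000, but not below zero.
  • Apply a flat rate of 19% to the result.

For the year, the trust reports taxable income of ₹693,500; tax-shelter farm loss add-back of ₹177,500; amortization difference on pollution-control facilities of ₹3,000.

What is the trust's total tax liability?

₹156,810

Ordinary income tax:
  ₹366,000 × 16% = ₹58,560
  ₹327,500 × 30% = ₹98,250
  → ₹156,810

Book-profits minimum tax:
  Adjusted income: ₹693,500 + ₹177,500 + ₹3,000 = ₹874,000
  Exemption: ₹99,000 − 20% × (₹874,000 − ₹720,000) = ₹99,000 − ₹30,800 = ₹68,200
  Base: ₹874,000 − ₹68,200 = ₹805,800
  ₹805,800 × 19% = ₹153,102

₹156,810 > ₹153,102, so the ordinary income tax governs.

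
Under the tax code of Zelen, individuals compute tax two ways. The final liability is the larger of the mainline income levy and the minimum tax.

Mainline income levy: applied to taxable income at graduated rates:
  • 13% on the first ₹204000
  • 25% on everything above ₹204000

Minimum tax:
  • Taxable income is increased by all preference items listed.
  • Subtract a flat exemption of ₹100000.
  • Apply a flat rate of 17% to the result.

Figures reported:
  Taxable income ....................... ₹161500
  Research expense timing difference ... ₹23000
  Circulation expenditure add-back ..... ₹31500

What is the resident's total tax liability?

₹20995

Mainline income levy:
  ₹161500 × 13% = ₹20995

Minimum tax:
  Adjusted income: ₹161500 + ₹23000 + ₹31500 = ₹216000
  Less exemption ₹100000 → base ₹116000
  ₹116000 × 17% = ₹19720

₹20995 > ₹19720, so the mainline income levy governs.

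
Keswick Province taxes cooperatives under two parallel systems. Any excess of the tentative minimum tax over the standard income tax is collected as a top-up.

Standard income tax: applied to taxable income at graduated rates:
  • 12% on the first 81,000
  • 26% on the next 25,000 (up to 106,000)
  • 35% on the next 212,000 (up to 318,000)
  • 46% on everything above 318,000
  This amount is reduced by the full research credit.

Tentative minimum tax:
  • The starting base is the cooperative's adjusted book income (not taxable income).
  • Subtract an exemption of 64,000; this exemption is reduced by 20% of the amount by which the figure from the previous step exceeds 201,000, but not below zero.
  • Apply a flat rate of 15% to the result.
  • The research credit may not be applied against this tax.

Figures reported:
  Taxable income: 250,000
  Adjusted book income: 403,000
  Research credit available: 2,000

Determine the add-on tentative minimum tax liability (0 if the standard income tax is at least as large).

0

Standard income tax:
  81,000 × 12% = 9,720
  25,000 × 26% = 6,500
  144,000 × 35% = 50,400
  → 66,620
  Less research credit 2,000 → 64,620

Tentative minimum tax:
  Base (adjusted book income): 403,000
  Exemption: 64,000 − 20% × (403,000 − 201,000) = 64,000 − 40,400 = 23,600
  Base: 403,000 − 23,600 = 379,400
  379,400 × 15% = 56,910

56,910 ≤ 64,620, so no add-on is due.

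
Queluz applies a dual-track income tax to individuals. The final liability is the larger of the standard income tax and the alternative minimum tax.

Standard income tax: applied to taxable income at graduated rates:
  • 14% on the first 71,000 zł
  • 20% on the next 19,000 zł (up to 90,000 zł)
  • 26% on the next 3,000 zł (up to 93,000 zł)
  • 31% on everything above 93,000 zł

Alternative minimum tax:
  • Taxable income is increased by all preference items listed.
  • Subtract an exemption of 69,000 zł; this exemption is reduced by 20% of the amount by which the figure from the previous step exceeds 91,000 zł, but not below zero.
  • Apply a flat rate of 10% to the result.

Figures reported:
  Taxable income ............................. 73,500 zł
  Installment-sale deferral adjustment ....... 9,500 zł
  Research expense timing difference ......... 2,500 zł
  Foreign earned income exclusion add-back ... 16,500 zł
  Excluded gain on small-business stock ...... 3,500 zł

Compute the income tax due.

10,440 zł

Standard income tax:
  71,000 zł × 14% = 9,940 zł
  2,500 zł × 20% = 500 zł
  → 10,440 zł

Alternative minimum tax:
  Adjusted income: 73,500 zł + 9,500 zł + 2,500 zł + 16,500 zł + 3,500 zł = 105,500 zł
  Exemption: 69,000 zł − 20% × (105,500 zł − 91,000 zł) = 69,000 zł − 2,900 zł = 66,100 zł
  Base: 105,500 zł − 66,100 zł = 39,400 zł
  39,400 zł × 10% = 3,940 zł

10,440 zł > 3,940 zł, so the standard income tax governs.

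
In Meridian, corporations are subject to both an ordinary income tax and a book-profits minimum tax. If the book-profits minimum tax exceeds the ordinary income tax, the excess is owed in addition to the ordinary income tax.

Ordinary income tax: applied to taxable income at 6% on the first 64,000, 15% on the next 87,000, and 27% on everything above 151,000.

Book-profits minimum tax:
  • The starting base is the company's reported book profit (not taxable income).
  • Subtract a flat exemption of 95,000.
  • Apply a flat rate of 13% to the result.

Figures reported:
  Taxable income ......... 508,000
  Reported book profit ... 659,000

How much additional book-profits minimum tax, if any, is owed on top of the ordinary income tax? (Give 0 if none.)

Book-profits minimum tax:
  Base (reported book profit): 659,000
  Less exemption 95,000 → base 564,000
  564,000 × 13% = 73,320

Ordinary income tax:
  64,000 × 6% = 3,840
  87,000 × 15% = 13,050
  357,000 × 27% = 96,390
  → 113,280

73,320 ≤ 113,280, so no add-on is due.

0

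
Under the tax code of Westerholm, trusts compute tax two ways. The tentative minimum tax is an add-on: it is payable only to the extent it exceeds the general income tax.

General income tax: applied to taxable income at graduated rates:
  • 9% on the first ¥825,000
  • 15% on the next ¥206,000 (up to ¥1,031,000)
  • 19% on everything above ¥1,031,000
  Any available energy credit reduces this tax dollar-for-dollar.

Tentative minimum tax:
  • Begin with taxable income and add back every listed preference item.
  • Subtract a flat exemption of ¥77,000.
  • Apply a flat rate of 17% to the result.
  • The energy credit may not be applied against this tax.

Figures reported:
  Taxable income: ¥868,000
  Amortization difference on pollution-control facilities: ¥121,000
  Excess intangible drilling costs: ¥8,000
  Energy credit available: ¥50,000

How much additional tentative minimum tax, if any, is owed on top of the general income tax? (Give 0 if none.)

¥125,700

General income tax:
  ¥825,000 × 9% = ¥74,250
  ¥43,000 × 15% = ¥6,450
  → ¥80,700
  Less energy credit ¥50,000 → ¥30,700

Tentative minimum tax:
  Adjusted income: ¥868,000 + ¥121,000 + ¥8,000 = ¥997,000
  Less exemption ¥77,000 → base ¥920,000
  ¥920,000 × 17% = ¥156,400

Excess of tentative minimum tax over general income tax: ¥156,400 − ¥30,700 = ¥125,700.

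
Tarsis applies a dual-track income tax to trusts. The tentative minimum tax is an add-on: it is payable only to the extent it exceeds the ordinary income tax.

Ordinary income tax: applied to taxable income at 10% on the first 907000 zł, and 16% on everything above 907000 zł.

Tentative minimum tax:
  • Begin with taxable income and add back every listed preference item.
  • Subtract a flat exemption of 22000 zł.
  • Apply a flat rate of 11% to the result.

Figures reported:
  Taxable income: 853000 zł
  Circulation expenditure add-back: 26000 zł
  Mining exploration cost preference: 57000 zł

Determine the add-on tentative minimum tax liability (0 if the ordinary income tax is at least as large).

15240 zł

Tentative minimum tax:
  Adjusted income: 853000 zł + 26000 zł + 57000 zł = 936000 zł
  Less exemption 22000 zł → base 914000 zł
  914000 zł × 11% = 100540 zł

Ordinary income tax:
  853000 zł × 10% = 85300 zł

Excess of tentative minimum tax over ordinary income tax: 100540 zł − 85300 zł = 15240 zł.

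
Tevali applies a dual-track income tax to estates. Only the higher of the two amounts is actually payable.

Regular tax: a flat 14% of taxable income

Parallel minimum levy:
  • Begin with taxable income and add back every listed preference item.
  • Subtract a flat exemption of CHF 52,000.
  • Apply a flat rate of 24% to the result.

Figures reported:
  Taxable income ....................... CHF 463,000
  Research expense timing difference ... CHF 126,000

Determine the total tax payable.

Parallel minimum levy:
  Adjusted income: CHF 463,000 + CHF 126,000 = CHF 589,000
  Less exemption CHF 52,000 → base CHF 537,000
  CHF 537,000 × 24% = CHF 128,880

Regular tax:
  CHF 463,000 × 14% = CHF 64,820

CHF 128,880 > CHF 64,820, so the parallel minimum levy is the binding amount.

CHF 128,880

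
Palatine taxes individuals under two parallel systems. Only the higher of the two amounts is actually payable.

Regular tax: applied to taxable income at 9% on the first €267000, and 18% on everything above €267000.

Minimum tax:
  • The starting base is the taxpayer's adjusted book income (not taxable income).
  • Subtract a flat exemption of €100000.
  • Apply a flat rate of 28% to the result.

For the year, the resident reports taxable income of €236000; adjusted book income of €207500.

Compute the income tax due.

Minimum tax:
  Base (adjusted book income): €207500
  Less exemption €100000 → base €107500
  €107500 × 28% = €30100

Regular tax:
  €236000 × 9% = €21240

€30100 > €21240, so the minimum tax is the binding amount.

€30100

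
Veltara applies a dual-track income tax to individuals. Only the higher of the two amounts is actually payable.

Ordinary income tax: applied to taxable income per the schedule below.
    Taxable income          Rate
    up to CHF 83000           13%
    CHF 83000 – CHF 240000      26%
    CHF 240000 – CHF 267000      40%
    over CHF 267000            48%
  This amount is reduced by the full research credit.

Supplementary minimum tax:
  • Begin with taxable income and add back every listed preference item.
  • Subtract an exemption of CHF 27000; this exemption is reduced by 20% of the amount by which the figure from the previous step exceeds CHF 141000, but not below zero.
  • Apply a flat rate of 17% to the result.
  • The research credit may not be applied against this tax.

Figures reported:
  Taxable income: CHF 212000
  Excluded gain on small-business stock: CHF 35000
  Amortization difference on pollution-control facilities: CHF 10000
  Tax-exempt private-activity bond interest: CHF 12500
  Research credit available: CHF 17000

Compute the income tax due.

CHF 45594

Ordinary income tax:
  CHF 83000 × 13% = CHF 10790
  CHF 129000 × 26% = CHF 33540
  → CHF 44330
  Less research credit CHF 17000 → CHF 27330

Supplementary minimum tax:
  Adjusted income: CHF 212000 + CHF 35000 + CHF 10000 + CHF 12500 = CHF 269500
  Exemption: CHF 27000 − 20% × (CHF 269500 − CHF 141000) = CHF 27000 − CHF 25700 = CHF 1300
  Base: CHF 269500 − CHF 1300 = CHF 268200
  CHF 268200 × 17% = CHF 45594

CHF 45594 > CHF 27330, so the supplementary minimum tax is the binding amount.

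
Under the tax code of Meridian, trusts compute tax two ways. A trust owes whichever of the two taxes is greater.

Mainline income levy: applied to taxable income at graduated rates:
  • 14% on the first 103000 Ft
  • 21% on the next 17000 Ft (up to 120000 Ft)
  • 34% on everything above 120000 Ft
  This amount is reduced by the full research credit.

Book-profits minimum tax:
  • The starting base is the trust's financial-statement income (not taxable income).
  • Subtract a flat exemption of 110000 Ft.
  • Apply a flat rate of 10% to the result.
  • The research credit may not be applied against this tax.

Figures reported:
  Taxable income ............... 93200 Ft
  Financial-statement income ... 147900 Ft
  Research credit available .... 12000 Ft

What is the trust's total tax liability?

3790 Ft

Book-profits minimum tax:
  Base (financial-statement income): 147900 Ft
  Less exemption 110000 Ft → base 37900 Ft
  37900 Ft × 10% = 3790 Ft

Mainline income levy:
  93200 Ft × 14% = 13048 Ft
  Less research credit 12000 Ft → 1048 Ft

3790 Ft > 1048 Ft, so the book-profits minimum tax is the binding amount.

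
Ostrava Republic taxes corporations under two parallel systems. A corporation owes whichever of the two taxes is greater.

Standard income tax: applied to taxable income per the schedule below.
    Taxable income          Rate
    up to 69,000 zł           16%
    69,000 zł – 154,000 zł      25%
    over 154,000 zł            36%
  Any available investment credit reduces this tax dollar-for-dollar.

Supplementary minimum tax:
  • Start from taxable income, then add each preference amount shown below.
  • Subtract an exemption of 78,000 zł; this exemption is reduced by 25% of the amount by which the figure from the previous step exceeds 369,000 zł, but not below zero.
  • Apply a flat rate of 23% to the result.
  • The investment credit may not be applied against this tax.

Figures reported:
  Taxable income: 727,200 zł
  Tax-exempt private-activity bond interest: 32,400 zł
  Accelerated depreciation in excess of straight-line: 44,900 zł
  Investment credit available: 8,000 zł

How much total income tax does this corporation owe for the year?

230,642 zł

Supplementary minimum tax:
  Adjusted income: 727,200 zł + 32,400 zł + 44,900 zł = 804,500 zł
  Exemption: 25% × (804,500 zł − 369,000 zł) = 108,875 zł ≥ 78,000 zł, so the exemption is fully phased out
  Base: 804,500 zł − 0 zł = 804,500 zł
  804,500 zł × 23% = 185,035 zł

Standard income tax:
  69,000 zł × 16% = 11,040 zł
  85,000 zł × 25% = 21,250 zł
  573,200 zł × 36% = 206,352 zł
  → 238,642 zł
  Less investment credit 8,000 zł → 230,642 zł

230,642 zł > 185,035 zł, so the standard income tax governs.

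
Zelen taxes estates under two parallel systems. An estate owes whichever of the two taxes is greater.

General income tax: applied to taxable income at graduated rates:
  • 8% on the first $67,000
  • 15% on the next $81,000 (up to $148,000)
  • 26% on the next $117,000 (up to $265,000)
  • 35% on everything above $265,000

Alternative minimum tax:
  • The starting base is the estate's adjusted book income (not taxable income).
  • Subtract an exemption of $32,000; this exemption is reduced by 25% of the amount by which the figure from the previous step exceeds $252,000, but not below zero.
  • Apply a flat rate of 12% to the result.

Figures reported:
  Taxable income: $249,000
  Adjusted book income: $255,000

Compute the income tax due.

Alternative minimum tax:
  Base (adjusted book income): $255,000
  Exemption: $32,000 − 25% × ($255,000 − $252,000) = $32,000 − $750 = $31,250
  Base: $255,000 − $31,250 = $223,750
  $223,750 × 12% = $26,850

General income tax:
  $67,000 × 8% = $5,360
  $81,000 × 15% = $12,150
  $101,000 × 26% = $26,260
  → $43,770

$43,770 > $26,850, so the general income tax governs.

$43,770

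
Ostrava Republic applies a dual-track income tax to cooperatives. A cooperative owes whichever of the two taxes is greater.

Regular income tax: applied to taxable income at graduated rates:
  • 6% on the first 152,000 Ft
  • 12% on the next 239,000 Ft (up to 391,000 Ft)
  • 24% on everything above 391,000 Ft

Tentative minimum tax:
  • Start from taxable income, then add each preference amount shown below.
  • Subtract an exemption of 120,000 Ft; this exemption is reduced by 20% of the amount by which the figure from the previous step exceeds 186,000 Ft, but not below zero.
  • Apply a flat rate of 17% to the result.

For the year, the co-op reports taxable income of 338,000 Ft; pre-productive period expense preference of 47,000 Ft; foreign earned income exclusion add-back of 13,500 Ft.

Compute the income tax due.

Regular income tax:
  152,000 Ft × 6% = 9,120 Ft
  186,000 Ft × 12% = 22,320 Ft
  → 31,440 Ft

Tentative minimum tax:
  Adjusted income: 338,000 Ft + 47,000 Ft + 13,500 Ft = 398,500 Ft
  Exemption: 120,000 Ft − 20% × (398,500 Ft − 186,000 Ft) = 120,000 Ft − 42,500 Ft = 77,500 Ft
  Base: 398,500 Ft − 77,500 Ft = 321,000 Ft
  321,000 Ft × 17% = 54,570 Ft

54,570 Ft > 31,440 Ft, so the tentative minimum tax is the binding amount.

54,570 Ft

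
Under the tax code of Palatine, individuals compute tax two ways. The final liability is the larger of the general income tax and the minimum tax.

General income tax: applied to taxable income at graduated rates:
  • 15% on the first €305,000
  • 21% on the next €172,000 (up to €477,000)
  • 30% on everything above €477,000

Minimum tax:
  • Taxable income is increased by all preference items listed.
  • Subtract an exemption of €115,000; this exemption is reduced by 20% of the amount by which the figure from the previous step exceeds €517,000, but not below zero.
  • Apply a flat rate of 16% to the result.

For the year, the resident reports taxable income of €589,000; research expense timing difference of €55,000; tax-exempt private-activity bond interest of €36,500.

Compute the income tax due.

Minimum tax:
  Adjusted income: €589,000 + €55,000 + €36,500 = €680,500
  Exemption: €115,000 − 20% × (€680,500 − €517,000) = €115,000 − €32,700 = €82,300
  Base: €680,500 − €82,300 = €598,200
  €598,200 × 16% = €95,712

General income tax:
  €305,000 × 15% = €45,750
  €172,000 × 21% = €36,120
  €112,000 × 30% = €33,600
  → €115,470

€115,470 > €95,712, so the general income tax governs.

€115,470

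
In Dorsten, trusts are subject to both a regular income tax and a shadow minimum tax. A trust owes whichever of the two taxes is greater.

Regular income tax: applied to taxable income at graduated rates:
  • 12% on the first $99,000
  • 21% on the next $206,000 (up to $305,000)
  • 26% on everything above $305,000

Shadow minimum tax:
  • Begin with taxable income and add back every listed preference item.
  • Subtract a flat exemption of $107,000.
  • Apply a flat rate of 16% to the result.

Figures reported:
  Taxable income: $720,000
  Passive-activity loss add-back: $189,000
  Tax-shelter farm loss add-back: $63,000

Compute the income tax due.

Shadow minimum tax:
  Adjusted income: $720,000 + $189,000 + $63,000 = $972,000
  Less exemption $107,000 → base $865,000
  $865,000 × 16% = $138,400

Regular income tax:
  $99,000 × 12% = $11,880
  $206,000 × 21% = $43,260
  $415,000 × 26% = $107,900
  → $163,040

$163,040 > $138,400, so the regular income tax governs.

$163,040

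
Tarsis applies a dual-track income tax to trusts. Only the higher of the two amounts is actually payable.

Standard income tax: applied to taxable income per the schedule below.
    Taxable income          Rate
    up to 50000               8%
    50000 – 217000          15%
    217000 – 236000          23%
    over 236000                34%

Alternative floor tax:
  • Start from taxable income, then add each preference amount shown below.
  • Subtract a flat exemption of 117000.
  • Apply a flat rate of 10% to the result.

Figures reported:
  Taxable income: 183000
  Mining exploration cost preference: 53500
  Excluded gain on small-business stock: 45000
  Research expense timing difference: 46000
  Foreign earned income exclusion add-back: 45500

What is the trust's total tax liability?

Alternative floor tax:
  Adjusted income: 183000 + 53500 + 45000 + 46000 + 45500 = 373000
  Less exemption 117000 → base 256000
  256000 × 10% = 25600

Standard income tax:
  50000 × 8% = 4000
  133000 × 15% = 19950
  → 23950

25600 > 23950, so the alternative floor tax is the binding amount.

25600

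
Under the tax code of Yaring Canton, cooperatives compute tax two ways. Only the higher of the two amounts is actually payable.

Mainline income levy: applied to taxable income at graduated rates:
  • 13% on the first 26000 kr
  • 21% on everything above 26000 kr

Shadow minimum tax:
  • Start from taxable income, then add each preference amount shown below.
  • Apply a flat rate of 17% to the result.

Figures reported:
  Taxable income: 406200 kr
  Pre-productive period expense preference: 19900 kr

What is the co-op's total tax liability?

Mainline income levy:
  26000 kr × 13% = 3380 kr
  380200 kr × 21% = 79842 kr
  → 83222 kr

Shadow minimum tax:
  Adjusted income: 406200 kr + 19900 kr = 426100 kr
  426100 kr × 17% = 72437 kr

83222 kr > 72437 kr, so the mainline income levy governs.

83222 kr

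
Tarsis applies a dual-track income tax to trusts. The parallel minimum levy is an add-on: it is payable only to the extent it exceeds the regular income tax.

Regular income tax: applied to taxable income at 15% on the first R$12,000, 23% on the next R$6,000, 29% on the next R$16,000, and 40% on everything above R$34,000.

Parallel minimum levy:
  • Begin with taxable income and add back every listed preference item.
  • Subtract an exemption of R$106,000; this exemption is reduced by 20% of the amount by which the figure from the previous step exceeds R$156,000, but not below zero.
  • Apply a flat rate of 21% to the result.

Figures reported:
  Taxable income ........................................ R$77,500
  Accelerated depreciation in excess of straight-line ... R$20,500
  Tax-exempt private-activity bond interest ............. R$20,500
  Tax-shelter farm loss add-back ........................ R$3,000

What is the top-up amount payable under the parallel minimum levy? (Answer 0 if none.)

R$0

Regular income tax:
  R$12,000 × 15% = R$1,800
  R$6,000 × 23% = R$1,380
  R$16,000 × 29% = R$4,640
  R$43,500 × 40% = R$17,400
  → R$25,220

Parallel minimum levy:
  Adjusted income: R$77,500 + R$20,500 + R$20,500 + R$3,000 = R$121,500
  Exemption: R$121,500 ≤ R$156,000, so full R$106,000 applies
  Base: R$121,500 − R$106,000 = R$15,500
  R$15,500 × 21% = R$3,255

R$3,255 ≤ R$25,220, so no add-on is due.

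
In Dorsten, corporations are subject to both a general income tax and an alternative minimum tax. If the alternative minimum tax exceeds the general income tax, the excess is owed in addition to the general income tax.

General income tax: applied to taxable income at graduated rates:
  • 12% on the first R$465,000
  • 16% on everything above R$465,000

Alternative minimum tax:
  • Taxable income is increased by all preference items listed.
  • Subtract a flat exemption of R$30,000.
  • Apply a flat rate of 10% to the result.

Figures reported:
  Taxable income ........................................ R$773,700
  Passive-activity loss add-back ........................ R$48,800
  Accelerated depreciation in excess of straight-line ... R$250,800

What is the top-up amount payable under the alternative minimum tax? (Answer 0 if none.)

General income tax:
  R$465,000 × 12% = R$55,800
  R$308,700 × 16% = R$49,392
  → R$105,192

Alternative minimum tax:
  Adjusted income: R$773,700 + R$48,800 + R$250,800 = R$1,073,300
  Less exemption R$30,000 → base R$1,043,300
  R$1,043,300 × 10% = R$104,330

R$104,330 ≤ R$105,192, so no add-on is due.

R$0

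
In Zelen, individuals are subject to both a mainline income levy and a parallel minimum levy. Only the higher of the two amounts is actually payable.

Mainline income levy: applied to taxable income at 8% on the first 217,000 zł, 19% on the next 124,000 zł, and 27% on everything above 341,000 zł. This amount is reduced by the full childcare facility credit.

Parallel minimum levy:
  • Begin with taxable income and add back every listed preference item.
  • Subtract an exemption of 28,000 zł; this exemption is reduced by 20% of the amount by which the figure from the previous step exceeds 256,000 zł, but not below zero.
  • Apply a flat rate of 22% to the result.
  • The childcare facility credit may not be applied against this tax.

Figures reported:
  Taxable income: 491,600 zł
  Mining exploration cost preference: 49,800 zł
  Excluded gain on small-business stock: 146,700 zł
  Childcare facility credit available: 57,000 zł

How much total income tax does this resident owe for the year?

151,382 zł

Mainline income levy:
  217,000 zł × 8% = 17,360 zł
  124,000 zł × 19% = 23,560 zł
  150,600 zł × 27% = 40,662 zł
  → 81,582 zł
  Less childcare facility credit 57,000 zł → 24,582 zł

Parallel minimum levy:
  Adjusted income: 491,600 zł + 49,800 zł + 146,700 zł = 688,100 zł
  Exemption: 20% × (688,100 zł − 256,000 zł) = 86,420 zł ≥ 28,000 zł, so the exemption is fully phased out
  Base: 688,100 zł − 0 zł = 688,100 zł
  688,100 zł × 22% = 151,382 zł

151,382 zł > 24,582 zł, so the parallel minimum levy is the binding amount.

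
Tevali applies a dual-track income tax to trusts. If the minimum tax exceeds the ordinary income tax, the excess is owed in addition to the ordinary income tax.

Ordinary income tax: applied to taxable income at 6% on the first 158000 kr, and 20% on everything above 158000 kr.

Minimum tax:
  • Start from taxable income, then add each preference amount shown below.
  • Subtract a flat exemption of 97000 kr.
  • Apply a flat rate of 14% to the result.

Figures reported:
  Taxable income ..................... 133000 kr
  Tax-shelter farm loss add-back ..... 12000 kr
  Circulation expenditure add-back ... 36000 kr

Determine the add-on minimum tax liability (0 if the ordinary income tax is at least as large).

Ordinary income tax:
  133000 kr × 6% = 7980 kr

Minimum tax:
  Adjusted income: 133000 kr + 12000 kr + 36000 kr = 181000 kr
  Less exemption 97000 kr → base 84000 kr
  84000 kr × 14% = 11760 kr

Excess of minimum tax over ordinary income tax: 11760 kr − 7980 kr = 3780 kr.

3780 kr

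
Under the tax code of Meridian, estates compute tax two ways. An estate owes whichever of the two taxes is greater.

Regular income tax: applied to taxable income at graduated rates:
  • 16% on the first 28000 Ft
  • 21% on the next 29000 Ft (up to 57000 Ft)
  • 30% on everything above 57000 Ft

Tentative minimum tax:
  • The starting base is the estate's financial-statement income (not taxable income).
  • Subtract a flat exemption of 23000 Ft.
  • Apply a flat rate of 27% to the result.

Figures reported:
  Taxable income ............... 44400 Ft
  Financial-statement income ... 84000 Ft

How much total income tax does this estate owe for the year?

16470 Ft

Tentative minimum tax:
  Base (financial-statement income): 84000 Ft
  Less exemption 23000 Ft → base 61000 Ft
  61000 Ft × 27% = 16470 Ft

Regular income tax:
  28000 Ft × 16% = 4480 Ft
  16400 Ft × 21% = 3444 Ft
  → 7924 Ft

16470 Ft > 7924 Ft, so the tentative minimum tax is the binding amount.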